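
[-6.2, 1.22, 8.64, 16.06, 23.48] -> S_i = -6.20 + 7.42*i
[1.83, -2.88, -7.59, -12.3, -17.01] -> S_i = 1.83 + -4.71*i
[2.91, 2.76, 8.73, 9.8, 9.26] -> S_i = Random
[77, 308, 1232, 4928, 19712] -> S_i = 77*4^i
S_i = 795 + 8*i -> [795, 803, 811, 819, 827]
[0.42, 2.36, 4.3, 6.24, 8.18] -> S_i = 0.42 + 1.94*i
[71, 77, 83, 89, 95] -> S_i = 71 + 6*i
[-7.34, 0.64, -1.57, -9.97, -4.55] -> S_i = Random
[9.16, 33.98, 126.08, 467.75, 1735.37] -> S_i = 9.16*3.71^i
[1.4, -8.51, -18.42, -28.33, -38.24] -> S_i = 1.40 + -9.91*i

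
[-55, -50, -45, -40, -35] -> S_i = -55 + 5*i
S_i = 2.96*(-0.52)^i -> [2.96, -1.54, 0.8, -0.42, 0.22]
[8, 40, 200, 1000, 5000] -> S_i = 8*5^i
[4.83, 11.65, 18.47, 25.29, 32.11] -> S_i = 4.83 + 6.82*i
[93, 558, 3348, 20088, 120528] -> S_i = 93*6^i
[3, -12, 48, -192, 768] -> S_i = 3*-4^i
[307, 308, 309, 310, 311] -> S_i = 307 + 1*i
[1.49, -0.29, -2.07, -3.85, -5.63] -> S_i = 1.49 + -1.78*i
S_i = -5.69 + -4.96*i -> [-5.69, -10.65, -15.61, -20.57, -25.53]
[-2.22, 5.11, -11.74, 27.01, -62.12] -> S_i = -2.22*(-2.30)^i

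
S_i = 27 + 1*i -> [27, 28, 29, 30, 31]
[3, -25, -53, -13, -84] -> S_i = Random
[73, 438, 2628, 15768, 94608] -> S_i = 73*6^i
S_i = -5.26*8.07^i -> [-5.26, -42.45, -342.56, -2764.43, -22308.99]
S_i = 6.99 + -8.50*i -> [6.99, -1.51, -10.01, -18.51, -27.01]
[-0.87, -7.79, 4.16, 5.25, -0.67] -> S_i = Random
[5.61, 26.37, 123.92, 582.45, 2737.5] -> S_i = 5.61*4.70^i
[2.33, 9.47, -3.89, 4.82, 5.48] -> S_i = Random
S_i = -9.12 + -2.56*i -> [-9.12, -11.68, -14.24, -16.8, -19.36]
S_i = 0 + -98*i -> [0, -98, -196, -294, -392]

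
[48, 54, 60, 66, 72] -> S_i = 48 + 6*i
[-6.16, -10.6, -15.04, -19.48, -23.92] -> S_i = -6.16 + -4.44*i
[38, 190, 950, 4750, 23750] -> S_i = 38*5^i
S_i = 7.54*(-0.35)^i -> [7.54, -2.64, 0.92, -0.32, 0.11]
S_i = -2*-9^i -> [-2, 18, -162, 1458, -13122]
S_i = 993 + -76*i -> [993, 917, 841, 765, 689]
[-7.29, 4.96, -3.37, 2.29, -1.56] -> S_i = -7.29*(-0.68)^i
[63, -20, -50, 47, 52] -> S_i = Random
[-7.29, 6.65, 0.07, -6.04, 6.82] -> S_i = Random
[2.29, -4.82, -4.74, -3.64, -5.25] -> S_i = Random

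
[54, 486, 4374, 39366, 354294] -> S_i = 54*9^i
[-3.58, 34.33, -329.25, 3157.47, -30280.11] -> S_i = -3.58*(-9.59)^i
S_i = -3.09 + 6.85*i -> [-3.09, 3.76, 10.61, 17.46, 24.31]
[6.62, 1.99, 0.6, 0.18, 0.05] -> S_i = 6.62*0.30^i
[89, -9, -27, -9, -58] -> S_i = Random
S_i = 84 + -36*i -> [84, 48, 12, -24, -60]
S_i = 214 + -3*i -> [214, 211, 208, 205, 202]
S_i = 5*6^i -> [5, 30, 180, 1080, 6480]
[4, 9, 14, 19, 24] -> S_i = 4 + 5*i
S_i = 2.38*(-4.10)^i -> [2.38, -9.76, 40.01, -164.03, 672.53]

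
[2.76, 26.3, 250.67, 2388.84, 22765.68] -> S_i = 2.76*9.53^i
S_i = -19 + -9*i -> [-19, -28, -37, -46, -55]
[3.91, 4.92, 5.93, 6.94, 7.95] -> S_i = 3.91 + 1.01*i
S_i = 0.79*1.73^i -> [0.79, 1.37, 2.36, 4.09, 7.08]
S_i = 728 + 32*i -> [728, 760, 792, 824, 856]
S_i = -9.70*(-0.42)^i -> [-9.7, 4.07, -1.71, 0.72, -0.3]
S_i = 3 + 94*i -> [3, 97, 191, 285, 379]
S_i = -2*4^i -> [-2, -8, -32, -128, -512]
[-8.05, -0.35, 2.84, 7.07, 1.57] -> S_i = Random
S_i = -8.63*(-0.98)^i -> [-8.63, 8.46, -8.29, 8.12, -7.96]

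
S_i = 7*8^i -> [7, 56, 448, 3584, 28672]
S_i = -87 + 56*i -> [-87, -31, 25, 81, 137]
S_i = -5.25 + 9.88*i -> [-5.25, 4.63, 14.51, 24.39, 34.27]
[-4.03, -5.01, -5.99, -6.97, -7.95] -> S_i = -4.03 + -0.98*i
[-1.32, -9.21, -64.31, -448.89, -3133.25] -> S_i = -1.32*6.98^i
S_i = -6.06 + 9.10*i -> [-6.06, 3.04, 12.14, 21.24, 30.34]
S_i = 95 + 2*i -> [95, 97, 99, 101, 103]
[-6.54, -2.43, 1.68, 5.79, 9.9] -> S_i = -6.54 + 4.11*i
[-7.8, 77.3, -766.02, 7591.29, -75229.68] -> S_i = -7.80*(-9.91)^i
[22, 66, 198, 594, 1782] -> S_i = 22*3^i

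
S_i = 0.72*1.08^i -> [0.72, 0.78, 0.84, 0.91, 0.98]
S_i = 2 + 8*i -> [2, 10, 18, 26, 34]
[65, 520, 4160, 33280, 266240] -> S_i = 65*8^i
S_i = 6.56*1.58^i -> [6.56, 10.36, 16.38, 25.87, 40.88]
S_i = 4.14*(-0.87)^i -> [4.14, -3.6, 3.13, -2.73, 2.37]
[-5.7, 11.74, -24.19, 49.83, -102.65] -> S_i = -5.70*(-2.06)^i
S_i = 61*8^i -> [61, 488, 3904, 31232, 249856]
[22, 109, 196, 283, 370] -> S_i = 22 + 87*i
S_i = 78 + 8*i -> [78, 86, 94, 102, 110]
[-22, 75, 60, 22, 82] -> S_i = Random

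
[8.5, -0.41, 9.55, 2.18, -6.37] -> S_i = Random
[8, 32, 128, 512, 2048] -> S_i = 8*4^i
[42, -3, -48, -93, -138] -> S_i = 42 + -45*i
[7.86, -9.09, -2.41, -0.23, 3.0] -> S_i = Random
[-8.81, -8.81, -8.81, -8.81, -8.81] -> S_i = -8.81*1.00^i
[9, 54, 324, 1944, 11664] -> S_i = 9*6^i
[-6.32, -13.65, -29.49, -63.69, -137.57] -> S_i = -6.32*2.16^i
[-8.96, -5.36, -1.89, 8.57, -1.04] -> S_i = Random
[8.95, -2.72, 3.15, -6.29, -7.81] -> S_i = Random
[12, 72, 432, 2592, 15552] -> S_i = 12*6^i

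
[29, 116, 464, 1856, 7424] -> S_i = 29*4^i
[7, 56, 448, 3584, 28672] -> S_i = 7*8^i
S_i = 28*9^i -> [28, 252, 2268, 20412, 183708]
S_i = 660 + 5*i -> [660, 665, 670, 675, 680]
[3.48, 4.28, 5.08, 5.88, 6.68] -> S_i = 3.48 + 0.80*i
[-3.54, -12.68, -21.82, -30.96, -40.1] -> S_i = -3.54 + -9.14*i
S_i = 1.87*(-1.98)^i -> [1.87, -3.7, 7.33, -14.52, 28.74]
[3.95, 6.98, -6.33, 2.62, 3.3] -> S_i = Random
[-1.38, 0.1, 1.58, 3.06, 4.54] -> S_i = -1.38 + 1.48*i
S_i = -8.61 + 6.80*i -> [-8.61, -1.81, 4.99, 11.79, 18.59]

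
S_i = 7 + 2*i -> [7, 9, 11, 13, 15]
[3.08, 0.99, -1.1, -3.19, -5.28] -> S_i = 3.08 + -2.09*i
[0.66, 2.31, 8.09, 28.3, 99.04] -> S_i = 0.66*3.50^i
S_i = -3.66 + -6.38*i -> [-3.66, -10.04, -16.42, -22.8, -29.18]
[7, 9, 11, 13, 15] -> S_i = 7 + 2*i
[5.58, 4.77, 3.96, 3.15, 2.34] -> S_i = 5.58 + -0.81*i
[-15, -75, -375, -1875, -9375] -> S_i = -15*5^i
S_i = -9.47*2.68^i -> [-9.47, -25.38, -68.02, -182.29, -488.53]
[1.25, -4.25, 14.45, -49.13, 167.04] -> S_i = 1.25*(-3.40)^i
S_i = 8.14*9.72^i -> [8.14, 79.12, 769.05, 7475.21, 72659.01]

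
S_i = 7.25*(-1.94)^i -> [7.25, -14.06, 27.29, -52.94, 102.69]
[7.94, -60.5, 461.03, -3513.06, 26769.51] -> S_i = 7.94*(-7.62)^i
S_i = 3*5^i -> [3, 15, 75, 375, 1875]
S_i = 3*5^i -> [3, 15, 75, 375, 1875]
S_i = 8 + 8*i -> [8, 16, 24, 32, 40]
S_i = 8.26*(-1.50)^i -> [8.26, -12.39, 18.58, -27.88, 41.82]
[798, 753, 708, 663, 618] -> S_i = 798 + -45*i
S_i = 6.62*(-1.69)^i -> [6.62, -11.19, 18.91, -31.95, 54.0]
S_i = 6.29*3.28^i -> [6.29, 20.63, 67.67, 221.96, 728.02]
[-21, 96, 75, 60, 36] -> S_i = Random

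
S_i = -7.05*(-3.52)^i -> [-7.05, 24.82, -87.35, 307.48, -1082.33]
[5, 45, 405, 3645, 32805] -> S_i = 5*9^i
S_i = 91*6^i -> [91, 546, 3276, 19656, 117936]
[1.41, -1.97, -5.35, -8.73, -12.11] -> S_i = 1.41 + -3.38*i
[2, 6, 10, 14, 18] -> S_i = 2 + 4*i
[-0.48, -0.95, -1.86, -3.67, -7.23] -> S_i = -0.48*1.97^i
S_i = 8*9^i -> [8, 72, 648, 5832, 52488]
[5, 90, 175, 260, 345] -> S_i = 5 + 85*i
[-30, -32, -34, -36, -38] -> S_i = -30 + -2*i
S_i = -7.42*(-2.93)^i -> [-7.42, 21.74, -63.7, 186.64, -546.86]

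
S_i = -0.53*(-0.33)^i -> [-0.53, 0.17, -0.06, 0.02, -0.01]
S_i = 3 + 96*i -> [3, 99, 195, 291, 387]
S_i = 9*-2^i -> [9, -18, 36, -72, 144]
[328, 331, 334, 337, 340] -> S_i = 328 + 3*i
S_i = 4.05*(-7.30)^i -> [4.05, -29.56, 215.82, -1575.52, 11501.29]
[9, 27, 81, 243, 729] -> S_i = 9*3^i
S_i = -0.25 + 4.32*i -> [-0.25, 4.07, 8.39, 12.71, 17.03]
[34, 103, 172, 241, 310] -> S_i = 34 + 69*i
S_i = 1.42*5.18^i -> [1.42, 7.36, 38.1, 197.37, 1022.37]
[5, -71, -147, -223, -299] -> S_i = 5 + -76*i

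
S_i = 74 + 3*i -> [74, 77, 80, 83, 86]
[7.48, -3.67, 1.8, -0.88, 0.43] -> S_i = 7.48*(-0.49)^i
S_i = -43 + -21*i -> [-43, -64, -85, -106, -127]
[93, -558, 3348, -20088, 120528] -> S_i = 93*-6^i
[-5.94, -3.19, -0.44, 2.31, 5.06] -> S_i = -5.94 + 2.75*i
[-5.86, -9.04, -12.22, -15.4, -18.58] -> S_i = -5.86 + -3.18*i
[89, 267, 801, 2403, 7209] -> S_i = 89*3^i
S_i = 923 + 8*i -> [923, 931, 939, 947, 955]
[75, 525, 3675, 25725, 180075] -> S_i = 75*7^i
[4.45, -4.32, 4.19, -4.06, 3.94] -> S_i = 4.45*(-0.97)^i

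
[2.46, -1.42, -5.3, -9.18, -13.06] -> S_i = 2.46 + -3.88*i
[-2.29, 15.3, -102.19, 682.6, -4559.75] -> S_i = -2.29*(-6.68)^i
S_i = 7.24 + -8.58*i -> [7.24, -1.34, -9.92, -18.5, -27.08]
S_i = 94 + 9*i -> [94, 103, 112, 121, 130]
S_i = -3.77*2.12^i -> [-3.77, -7.99, -16.94, -35.92, -76.15]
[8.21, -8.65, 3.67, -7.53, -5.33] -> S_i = Random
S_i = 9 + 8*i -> [9, 17, 25, 33, 41]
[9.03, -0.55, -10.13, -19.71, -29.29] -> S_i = 9.03 + -9.58*i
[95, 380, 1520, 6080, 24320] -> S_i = 95*4^i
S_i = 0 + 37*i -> [0, 37, 74, 111, 148]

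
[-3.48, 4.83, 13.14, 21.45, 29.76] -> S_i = -3.48 + 8.31*i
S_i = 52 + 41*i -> [52, 93, 134, 175, 216]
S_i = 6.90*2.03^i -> [6.9, 14.01, 28.43, 57.72, 117.17]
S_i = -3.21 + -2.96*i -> [-3.21, -6.17, -9.13, -12.09, -15.05]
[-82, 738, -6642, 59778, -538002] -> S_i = -82*-9^i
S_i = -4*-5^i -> [-4, 20, -100, 500, -2500]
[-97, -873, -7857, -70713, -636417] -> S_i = -97*9^i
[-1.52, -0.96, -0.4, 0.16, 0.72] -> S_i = -1.52 + 0.56*i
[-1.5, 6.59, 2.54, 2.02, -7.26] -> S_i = Random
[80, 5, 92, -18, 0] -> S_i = Random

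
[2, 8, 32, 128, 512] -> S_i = 2*4^i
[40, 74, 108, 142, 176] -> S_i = 40 + 34*i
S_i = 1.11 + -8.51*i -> [1.11, -7.4, -15.91, -24.42, -32.93]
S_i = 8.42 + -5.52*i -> [8.42, 2.9, -2.62, -8.14, -13.66]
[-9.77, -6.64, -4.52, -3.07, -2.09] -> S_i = -9.77*0.68^i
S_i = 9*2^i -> [9, 18, 36, 72, 144]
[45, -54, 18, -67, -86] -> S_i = Random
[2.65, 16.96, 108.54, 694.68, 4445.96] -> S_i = 2.65*6.40^i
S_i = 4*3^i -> [4, 12, 36, 108, 324]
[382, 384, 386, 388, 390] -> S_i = 382 + 2*i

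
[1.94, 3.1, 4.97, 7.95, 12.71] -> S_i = 1.94*1.60^i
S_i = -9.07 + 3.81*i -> [-9.07, -5.26, -1.45, 2.36, 6.17]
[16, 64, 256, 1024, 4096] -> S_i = 16*4^i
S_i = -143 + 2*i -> [-143, -141, -139, -137, -135]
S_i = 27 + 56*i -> [27, 83, 139, 195, 251]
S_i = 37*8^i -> [37, 296, 2368, 18944, 151552]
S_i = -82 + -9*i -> [-82, -91, -100, -109, -118]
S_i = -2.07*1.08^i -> [-2.07, -2.24, -2.41, -2.61, -2.82]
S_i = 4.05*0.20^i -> [4.05, 0.81, 0.16, 0.03, 0.01]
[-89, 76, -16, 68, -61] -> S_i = Random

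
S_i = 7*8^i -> [7, 56, 448, 3584, 28672]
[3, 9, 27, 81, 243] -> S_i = 3*3^i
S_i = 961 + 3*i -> [961, 964, 967, 970, 973]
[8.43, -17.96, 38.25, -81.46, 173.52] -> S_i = 8.43*(-2.13)^i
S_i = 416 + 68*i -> [416, 484, 552, 620, 688]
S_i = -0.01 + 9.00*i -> [-0.01, 8.99, 17.99, 26.99, 35.99]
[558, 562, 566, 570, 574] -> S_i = 558 + 4*i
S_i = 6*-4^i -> [6, -24, 96, -384, 1536]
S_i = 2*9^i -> [2, 18, 162, 1458, 13122]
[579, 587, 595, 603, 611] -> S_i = 579 + 8*i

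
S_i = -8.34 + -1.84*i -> [-8.34, -10.18, -12.02, -13.86, -15.7]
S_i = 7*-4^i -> [7, -28, 112, -448, 1792]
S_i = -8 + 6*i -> [-8, -2, 4, 10, 16]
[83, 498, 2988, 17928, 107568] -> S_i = 83*6^i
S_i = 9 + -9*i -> [9, 0, -9, -18, -27]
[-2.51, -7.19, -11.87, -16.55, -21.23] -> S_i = -2.51 + -4.68*i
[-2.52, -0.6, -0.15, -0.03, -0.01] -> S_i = -2.52*0.24^i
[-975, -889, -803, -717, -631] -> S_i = -975 + 86*i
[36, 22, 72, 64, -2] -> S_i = Random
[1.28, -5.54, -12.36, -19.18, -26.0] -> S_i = 1.28 + -6.82*i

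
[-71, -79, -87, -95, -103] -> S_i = -71 + -8*i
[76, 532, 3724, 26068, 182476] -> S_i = 76*7^i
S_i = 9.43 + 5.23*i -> [9.43, 14.66, 19.89, 25.12, 30.35]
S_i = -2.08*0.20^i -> [-2.08, -0.42, -0.08, -0.02, -0.0]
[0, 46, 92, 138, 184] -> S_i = 0 + 46*i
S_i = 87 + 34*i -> [87, 121, 155, 189, 223]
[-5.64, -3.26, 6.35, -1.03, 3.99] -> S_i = Random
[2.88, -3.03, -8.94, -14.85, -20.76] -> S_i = 2.88 + -5.91*i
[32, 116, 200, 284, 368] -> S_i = 32 + 84*i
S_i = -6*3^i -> [-6, -18, -54, -162, -486]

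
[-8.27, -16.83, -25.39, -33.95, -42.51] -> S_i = -8.27 + -8.56*i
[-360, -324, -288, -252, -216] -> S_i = -360 + 36*i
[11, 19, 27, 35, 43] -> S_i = 11 + 8*i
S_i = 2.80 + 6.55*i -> [2.8, 9.35, 15.9, 22.45, 29.0]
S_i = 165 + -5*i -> [165, 160, 155, 150, 145]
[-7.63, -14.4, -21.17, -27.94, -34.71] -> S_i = -7.63 + -6.77*i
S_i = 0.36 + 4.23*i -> [0.36, 4.59, 8.82, 13.05, 17.28]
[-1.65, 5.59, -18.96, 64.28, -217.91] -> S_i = -1.65*(-3.39)^i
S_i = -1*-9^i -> [-1, 9, -81, 729, -6561]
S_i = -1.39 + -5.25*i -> [-1.39, -6.64, -11.89, -17.14, -22.39]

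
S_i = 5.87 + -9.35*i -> [5.87, -3.48, -12.83, -22.18, -31.53]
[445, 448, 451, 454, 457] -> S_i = 445 + 3*i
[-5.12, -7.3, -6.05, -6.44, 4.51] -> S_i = Random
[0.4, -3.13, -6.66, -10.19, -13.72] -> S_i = 0.40 + -3.53*i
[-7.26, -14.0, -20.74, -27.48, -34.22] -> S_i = -7.26 + -6.74*i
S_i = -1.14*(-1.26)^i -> [-1.14, 1.44, -1.81, 2.28, -2.87]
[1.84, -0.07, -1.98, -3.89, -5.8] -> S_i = 1.84 + -1.91*i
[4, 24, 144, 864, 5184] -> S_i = 4*6^i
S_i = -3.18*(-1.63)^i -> [-3.18, 5.18, -8.45, 13.77, -22.45]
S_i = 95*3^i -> [95, 285, 855, 2565, 7695]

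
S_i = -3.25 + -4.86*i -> [-3.25, -8.11, -12.97, -17.83, -22.69]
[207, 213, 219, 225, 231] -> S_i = 207 + 6*i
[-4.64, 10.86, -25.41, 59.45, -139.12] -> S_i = -4.64*(-2.34)^i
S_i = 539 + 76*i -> [539, 615, 691, 767, 843]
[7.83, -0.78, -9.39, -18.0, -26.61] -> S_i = 7.83 + -8.61*i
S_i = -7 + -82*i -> [-7, -89, -171, -253, -335]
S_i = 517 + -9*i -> [517, 508, 499, 490, 481]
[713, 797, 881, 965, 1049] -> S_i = 713 + 84*i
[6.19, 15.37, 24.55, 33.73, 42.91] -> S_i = 6.19 + 9.18*i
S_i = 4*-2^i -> [4, -8, 16, -32, 64]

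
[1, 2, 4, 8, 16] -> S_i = 1*2^i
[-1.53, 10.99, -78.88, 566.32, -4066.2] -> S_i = -1.53*(-7.18)^i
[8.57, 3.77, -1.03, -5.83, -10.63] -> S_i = 8.57 + -4.80*i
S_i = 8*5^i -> [8, 40, 200, 1000, 5000]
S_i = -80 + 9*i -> [-80, -71, -62, -53, -44]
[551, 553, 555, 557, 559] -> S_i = 551 + 2*i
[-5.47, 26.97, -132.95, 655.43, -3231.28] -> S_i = -5.47*(-4.93)^i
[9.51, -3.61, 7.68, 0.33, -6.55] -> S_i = Random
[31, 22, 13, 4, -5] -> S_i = 31 + -9*i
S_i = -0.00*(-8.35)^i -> [-0.0, 0.0, -0.0, 0.0, -0.0]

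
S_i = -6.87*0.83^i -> [-6.87, -5.7, -4.73, -3.93, -3.26]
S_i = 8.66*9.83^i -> [8.66, 85.13, 836.81, 8225.81, 80859.67]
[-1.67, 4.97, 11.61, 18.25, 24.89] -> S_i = -1.67 + 6.64*i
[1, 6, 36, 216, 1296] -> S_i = 1*6^i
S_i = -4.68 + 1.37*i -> [-4.68, -3.31, -1.94, -0.57, 0.8]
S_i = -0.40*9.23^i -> [-0.4, -3.69, -34.08, -314.53, -2903.13]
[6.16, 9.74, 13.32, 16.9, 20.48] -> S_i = 6.16 + 3.58*i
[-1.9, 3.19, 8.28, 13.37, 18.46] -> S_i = -1.90 + 5.09*i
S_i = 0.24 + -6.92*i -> [0.24, -6.68, -13.6, -20.52, -27.44]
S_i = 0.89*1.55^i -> [0.89, 1.38, 2.14, 3.31, 5.14]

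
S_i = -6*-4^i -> [-6, 24, -96, 384, -1536]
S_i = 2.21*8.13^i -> [2.21, 17.97, 146.07, 1187.58, 9655.05]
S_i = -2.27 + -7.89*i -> [-2.27, -10.16, -18.05, -25.94, -33.83]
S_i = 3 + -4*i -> [3, -1, -5, -9, -13]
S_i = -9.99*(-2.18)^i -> [-9.99, 21.78, -47.48, 103.5, -225.63]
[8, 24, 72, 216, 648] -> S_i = 8*3^i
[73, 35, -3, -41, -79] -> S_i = 73 + -38*i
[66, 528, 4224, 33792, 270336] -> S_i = 66*8^i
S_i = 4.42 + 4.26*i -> [4.42, 8.68, 12.94, 17.2, 21.46]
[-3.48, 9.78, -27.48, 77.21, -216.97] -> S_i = -3.48*(-2.81)^i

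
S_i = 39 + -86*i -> [39, -47, -133, -219, -305]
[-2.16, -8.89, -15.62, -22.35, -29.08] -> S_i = -2.16 + -6.73*i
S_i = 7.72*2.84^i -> [7.72, 21.92, 62.27, 176.84, 502.22]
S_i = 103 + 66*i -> [103, 169, 235, 301, 367]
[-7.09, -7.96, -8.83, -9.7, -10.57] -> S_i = -7.09 + -0.87*i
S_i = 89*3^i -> [89, 267, 801, 2403, 7209]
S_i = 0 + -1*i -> [0, -1, -2, -3, -4]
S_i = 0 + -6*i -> [0, -6, -12, -18, -24]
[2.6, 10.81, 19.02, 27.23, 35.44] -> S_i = 2.60 + 8.21*i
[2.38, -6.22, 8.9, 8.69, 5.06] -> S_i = Random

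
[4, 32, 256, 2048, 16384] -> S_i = 4*8^i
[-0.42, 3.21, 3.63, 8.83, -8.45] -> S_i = Random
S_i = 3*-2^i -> [3, -6, 12, -24, 48]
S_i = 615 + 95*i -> [615, 710, 805, 900, 995]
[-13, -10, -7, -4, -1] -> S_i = -13 + 3*i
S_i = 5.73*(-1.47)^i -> [5.73, -8.42, 12.38, -18.2, 26.76]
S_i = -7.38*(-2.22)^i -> [-7.38, 16.38, -36.37, 80.74, -179.25]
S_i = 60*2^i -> [60, 120, 240, 480, 960]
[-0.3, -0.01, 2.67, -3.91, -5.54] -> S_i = Random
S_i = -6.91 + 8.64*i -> [-6.91, 1.73, 10.37, 19.01, 27.65]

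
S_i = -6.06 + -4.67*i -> [-6.06, -10.73, -15.4, -20.07, -24.74]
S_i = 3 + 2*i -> [3, 5, 7, 9, 11]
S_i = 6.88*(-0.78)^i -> [6.88, -5.37, 4.19, -3.26, 2.55]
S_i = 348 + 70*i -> [348, 418, 488, 558, 628]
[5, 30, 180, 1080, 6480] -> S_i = 5*6^i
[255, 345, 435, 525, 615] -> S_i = 255 + 90*i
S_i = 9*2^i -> [9, 18, 36, 72, 144]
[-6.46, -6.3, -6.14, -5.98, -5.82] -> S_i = -6.46 + 0.16*i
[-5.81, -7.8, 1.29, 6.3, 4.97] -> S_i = Random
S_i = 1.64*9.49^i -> [1.64, 15.56, 147.7, 1401.66, 13301.75]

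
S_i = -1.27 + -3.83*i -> [-1.27, -5.1, -8.93, -12.76, -16.59]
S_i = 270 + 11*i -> [270, 281, 292, 303, 314]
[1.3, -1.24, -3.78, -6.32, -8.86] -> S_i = 1.30 + -2.54*i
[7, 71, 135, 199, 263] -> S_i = 7 + 64*i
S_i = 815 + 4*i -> [815, 819, 823, 827, 831]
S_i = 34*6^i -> [34, 204, 1224, 7344, 44064]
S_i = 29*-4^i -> [29, -116, 464, -1856, 7424]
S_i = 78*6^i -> [78, 468, 2808, 16848, 101088]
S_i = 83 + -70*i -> [83, 13, -57, -127, -197]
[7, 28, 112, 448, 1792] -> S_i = 7*4^i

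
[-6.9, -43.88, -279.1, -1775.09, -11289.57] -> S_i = -6.90*6.36^i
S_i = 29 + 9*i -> [29, 38, 47, 56, 65]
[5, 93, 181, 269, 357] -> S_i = 5 + 88*i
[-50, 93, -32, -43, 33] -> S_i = Random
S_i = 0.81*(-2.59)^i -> [0.81, -2.1, 5.43, -14.07, 36.45]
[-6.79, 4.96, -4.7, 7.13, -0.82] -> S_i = Random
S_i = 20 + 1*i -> [20, 21, 22, 23, 24]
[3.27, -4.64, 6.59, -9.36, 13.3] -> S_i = 3.27*(-1.42)^i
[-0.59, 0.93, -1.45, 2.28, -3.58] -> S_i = -0.59*(-1.57)^i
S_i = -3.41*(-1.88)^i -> [-3.41, 6.41, -12.05, 22.66, -42.6]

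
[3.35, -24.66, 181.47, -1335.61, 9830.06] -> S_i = 3.35*(-7.36)^i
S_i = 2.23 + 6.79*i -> [2.23, 9.02, 15.81, 22.6, 29.39]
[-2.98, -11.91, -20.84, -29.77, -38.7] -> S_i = -2.98 + -8.93*i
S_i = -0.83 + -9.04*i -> [-0.83, -9.87, -18.91, -27.95, -36.99]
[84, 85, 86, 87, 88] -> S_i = 84 + 1*i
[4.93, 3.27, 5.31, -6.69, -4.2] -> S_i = Random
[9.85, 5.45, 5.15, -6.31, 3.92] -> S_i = Random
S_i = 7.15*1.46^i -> [7.15, 10.44, 15.24, 22.25, 32.49]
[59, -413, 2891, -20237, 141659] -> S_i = 59*-7^i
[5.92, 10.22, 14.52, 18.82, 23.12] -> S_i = 5.92 + 4.30*i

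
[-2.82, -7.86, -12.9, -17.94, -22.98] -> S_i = -2.82 + -5.04*i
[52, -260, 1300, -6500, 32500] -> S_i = 52*-5^i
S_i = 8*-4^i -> [8, -32, 128, -512, 2048]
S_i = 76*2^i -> [76, 152, 304, 608, 1216]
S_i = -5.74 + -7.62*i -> [-5.74, -13.36, -20.98, -28.6, -36.22]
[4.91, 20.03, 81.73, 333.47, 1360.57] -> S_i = 4.91*4.08^i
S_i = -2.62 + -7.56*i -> [-2.62, -10.18, -17.74, -25.3, -32.86]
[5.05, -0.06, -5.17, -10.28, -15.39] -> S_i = 5.05 + -5.11*i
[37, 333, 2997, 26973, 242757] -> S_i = 37*9^i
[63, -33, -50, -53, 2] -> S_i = Random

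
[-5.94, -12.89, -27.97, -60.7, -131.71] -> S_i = -5.94*2.17^i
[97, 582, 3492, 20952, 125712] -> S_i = 97*6^i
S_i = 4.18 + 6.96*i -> [4.18, 11.14, 18.1, 25.06, 32.02]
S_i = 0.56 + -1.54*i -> [0.56, -0.98, -2.52, -4.06, -5.6]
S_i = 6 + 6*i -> [6, 12, 18, 24, 30]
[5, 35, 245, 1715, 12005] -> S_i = 5*7^i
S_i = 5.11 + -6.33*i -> [5.11, -1.22, -7.55, -13.88, -20.21]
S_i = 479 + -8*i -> [479, 471, 463, 455, 447]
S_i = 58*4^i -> [58, 232, 928, 3712, 14848]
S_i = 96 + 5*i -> [96, 101, 106, 111, 116]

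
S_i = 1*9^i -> [1, 9, 81, 729, 6561]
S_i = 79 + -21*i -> [79, 58, 37, 16, -5]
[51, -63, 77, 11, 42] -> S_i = Random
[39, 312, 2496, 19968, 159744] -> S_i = 39*8^i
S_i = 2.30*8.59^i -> [2.3, 19.76, 169.71, 1457.83, 12522.77]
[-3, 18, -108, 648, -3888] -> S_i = -3*-6^i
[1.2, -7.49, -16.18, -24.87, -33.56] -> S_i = 1.20 + -8.69*i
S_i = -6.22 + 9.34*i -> [-6.22, 3.12, 12.46, 21.8, 31.14]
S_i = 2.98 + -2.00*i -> [2.98, 0.98, -1.02, -3.02, -5.02]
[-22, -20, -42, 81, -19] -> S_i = Random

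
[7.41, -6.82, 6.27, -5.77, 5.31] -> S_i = 7.41*(-0.92)^i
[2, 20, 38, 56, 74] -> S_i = 2 + 18*i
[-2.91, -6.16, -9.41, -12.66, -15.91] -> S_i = -2.91 + -3.25*i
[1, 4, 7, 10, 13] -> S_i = 1 + 3*i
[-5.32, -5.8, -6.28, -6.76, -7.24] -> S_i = -5.32 + -0.48*i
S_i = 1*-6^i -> [1, -6, 36, -216, 1296]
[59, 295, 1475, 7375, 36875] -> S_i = 59*5^i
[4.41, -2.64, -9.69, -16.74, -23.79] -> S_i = 4.41 + -7.05*i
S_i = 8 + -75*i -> [8, -67, -142, -217, -292]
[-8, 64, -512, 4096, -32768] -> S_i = -8*-8^i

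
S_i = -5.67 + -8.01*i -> [-5.67, -13.68, -21.69, -29.7, -37.71]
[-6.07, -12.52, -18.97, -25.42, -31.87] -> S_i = -6.07 + -6.45*i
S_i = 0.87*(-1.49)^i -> [0.87, -1.3, 1.93, -2.88, 4.29]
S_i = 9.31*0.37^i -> [9.31, 3.44, 1.27, 0.47, 0.17]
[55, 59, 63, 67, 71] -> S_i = 55 + 4*i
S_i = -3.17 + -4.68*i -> [-3.17, -7.85, -12.53, -17.21, -21.89]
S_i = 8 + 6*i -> [8, 14, 20, 26, 32]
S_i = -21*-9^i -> [-21, 189, -1701, 15309, -137781]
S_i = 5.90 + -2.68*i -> [5.9, 3.22, 0.54, -2.14, -4.82]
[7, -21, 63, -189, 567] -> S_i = 7*-3^i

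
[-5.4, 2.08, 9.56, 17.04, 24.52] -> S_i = -5.40 + 7.48*i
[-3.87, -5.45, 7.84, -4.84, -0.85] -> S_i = Random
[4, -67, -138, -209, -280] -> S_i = 4 + -71*i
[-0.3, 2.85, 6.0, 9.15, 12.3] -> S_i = -0.30 + 3.15*i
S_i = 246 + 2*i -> [246, 248, 250, 252, 254]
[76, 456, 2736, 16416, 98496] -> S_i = 76*6^i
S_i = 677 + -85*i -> [677, 592, 507, 422, 337]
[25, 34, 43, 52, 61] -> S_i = 25 + 9*i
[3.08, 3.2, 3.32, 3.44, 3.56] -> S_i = 3.08 + 0.12*i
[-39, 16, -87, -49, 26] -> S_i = Random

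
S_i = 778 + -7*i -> [778, 771, 764, 757, 750]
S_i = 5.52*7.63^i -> [5.52, 42.12, 321.36, 2451.96, 18708.43]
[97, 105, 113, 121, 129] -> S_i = 97 + 8*i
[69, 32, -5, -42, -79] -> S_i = 69 + -37*i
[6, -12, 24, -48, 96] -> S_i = 6*-2^i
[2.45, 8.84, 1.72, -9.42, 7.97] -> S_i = Random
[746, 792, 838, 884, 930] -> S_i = 746 + 46*i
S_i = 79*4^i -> [79, 316, 1264, 5056, 20224]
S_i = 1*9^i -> [1, 9, 81, 729, 6561]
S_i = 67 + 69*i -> [67, 136, 205, 274, 343]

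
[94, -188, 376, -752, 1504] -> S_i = 94*-2^i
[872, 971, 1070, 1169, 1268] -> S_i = 872 + 99*i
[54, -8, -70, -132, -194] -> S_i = 54 + -62*i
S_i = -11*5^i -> [-11, -55, -275, -1375, -6875]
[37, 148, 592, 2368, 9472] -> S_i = 37*4^i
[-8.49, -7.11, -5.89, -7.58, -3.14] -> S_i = Random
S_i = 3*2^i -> [3, 6, 12, 24, 48]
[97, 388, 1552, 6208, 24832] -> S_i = 97*4^i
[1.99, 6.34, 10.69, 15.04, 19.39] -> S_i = 1.99 + 4.35*i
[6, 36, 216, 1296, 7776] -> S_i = 6*6^i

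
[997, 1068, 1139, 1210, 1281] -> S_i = 997 + 71*i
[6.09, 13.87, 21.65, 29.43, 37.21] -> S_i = 6.09 + 7.78*i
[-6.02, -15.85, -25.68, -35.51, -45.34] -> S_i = -6.02 + -9.83*i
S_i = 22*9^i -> [22, 198, 1782, 16038, 144342]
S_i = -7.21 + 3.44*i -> [-7.21, -3.77, -0.33, 3.11, 6.55]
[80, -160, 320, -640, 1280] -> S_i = 80*-2^i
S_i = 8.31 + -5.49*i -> [8.31, 2.82, -2.67, -8.16, -13.65]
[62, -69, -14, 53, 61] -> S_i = Random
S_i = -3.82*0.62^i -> [-3.82, -2.37, -1.47, -0.91, -0.56]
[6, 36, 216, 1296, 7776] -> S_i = 6*6^i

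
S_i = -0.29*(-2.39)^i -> [-0.29, 0.69, -1.66, 3.96, -9.46]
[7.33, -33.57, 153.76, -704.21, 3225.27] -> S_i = 7.33*(-4.58)^i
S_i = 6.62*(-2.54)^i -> [6.62, -16.81, 42.71, -108.48, 275.55]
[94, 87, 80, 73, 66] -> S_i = 94 + -7*i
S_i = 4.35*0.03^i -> [4.35, 0.13, 0.0, 0.0, 0.0]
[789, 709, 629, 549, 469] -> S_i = 789 + -80*i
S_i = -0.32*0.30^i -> [-0.32, -0.1, -0.03, -0.01, -0.0]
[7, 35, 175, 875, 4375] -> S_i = 7*5^i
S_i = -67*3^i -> [-67, -201, -603, -1809, -5427]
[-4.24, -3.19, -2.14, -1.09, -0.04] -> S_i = -4.24 + 1.05*i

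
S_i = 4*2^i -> [4, 8, 16, 32, 64]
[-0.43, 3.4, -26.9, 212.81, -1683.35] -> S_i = -0.43*(-7.91)^i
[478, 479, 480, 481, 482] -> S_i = 478 + 1*i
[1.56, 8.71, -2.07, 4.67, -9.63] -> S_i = Random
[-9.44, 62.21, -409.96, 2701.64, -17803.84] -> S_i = -9.44*(-6.59)^i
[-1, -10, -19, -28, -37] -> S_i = -1 + -9*i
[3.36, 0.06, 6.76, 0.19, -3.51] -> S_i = Random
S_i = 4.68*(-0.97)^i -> [4.68, -4.54, 4.4, -4.27, 4.14]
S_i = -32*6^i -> [-32, -192, -1152, -6912, -41472]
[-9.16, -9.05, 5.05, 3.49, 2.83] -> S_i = Random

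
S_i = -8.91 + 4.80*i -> [-8.91, -4.11, 0.69, 5.49, 10.29]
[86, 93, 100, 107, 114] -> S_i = 86 + 7*i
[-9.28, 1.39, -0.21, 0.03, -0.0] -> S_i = -9.28*(-0.15)^i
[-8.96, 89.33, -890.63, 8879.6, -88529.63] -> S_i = -8.96*(-9.97)^i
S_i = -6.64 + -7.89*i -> [-6.64, -14.53, -22.42, -30.31, -38.2]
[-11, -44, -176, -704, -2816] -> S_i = -11*4^i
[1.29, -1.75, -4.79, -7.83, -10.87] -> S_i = 1.29 + -3.04*i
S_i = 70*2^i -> [70, 140, 280, 560, 1120]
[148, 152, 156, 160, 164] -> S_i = 148 + 4*i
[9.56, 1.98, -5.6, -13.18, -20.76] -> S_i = 9.56 + -7.58*i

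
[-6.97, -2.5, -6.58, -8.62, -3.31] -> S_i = Random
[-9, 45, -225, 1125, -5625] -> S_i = -9*-5^i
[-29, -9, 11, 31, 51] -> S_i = -29 + 20*i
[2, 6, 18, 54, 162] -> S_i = 2*3^i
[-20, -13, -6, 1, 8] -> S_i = -20 + 7*i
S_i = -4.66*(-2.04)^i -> [-4.66, 9.51, -19.39, 39.56, -80.71]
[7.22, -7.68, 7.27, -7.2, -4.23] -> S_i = Random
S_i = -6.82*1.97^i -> [-6.82, -13.44, -26.47, -52.14, -102.72]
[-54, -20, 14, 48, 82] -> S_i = -54 + 34*i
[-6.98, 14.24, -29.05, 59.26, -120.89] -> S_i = -6.98*(-2.04)^i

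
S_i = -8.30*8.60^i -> [-8.3, -71.38, -613.87, -5279.26, -45401.68]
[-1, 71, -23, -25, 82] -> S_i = Random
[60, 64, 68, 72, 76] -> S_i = 60 + 4*i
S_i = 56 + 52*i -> [56, 108, 160, 212, 264]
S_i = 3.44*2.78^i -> [3.44, 9.56, 26.59, 73.91, 205.46]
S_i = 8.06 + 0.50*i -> [8.06, 8.56, 9.06, 9.56, 10.06]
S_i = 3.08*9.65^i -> [3.08, 29.72, 286.82, 2767.79, 26709.14]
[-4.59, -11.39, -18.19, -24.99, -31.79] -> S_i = -4.59 + -6.80*i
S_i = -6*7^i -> [-6, -42, -294, -2058, -14406]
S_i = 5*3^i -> [5, 15, 45, 135, 405]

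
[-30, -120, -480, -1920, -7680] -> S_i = -30*4^i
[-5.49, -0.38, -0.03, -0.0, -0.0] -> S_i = -5.49*0.07^i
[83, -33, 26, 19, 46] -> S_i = Random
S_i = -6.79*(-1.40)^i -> [-6.79, 9.51, -13.31, 18.63, -26.08]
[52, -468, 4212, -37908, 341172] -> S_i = 52*-9^i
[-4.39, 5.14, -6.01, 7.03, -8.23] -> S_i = -4.39*(-1.17)^i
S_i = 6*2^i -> [6, 12, 24, 48, 96]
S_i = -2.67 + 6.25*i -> [-2.67, 3.58, 9.83, 16.08, 22.33]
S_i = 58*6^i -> [58, 348, 2088, 12528, 75168]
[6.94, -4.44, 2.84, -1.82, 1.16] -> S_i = 6.94*(-0.64)^i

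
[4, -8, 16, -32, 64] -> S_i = 4*-2^i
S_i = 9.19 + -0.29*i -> [9.19, 8.9, 8.61, 8.32, 8.03]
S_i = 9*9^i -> [9, 81, 729, 6561, 59049]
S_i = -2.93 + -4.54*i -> [-2.93, -7.47, -12.01, -16.55, -21.09]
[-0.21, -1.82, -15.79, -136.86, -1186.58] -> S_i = -0.21*8.67^i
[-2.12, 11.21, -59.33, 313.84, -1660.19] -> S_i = -2.12*(-5.29)^i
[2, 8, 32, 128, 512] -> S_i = 2*4^i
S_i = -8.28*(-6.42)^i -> [-8.28, 53.16, -341.27, 2190.96, -14065.99]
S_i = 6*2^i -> [6, 12, 24, 48, 96]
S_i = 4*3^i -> [4, 12, 36, 108, 324]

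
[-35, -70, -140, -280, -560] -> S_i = -35*2^i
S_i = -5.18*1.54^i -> [-5.18, -7.98, -12.28, -18.92, -29.13]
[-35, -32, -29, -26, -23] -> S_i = -35 + 3*i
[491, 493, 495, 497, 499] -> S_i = 491 + 2*i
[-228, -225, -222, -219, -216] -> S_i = -228 + 3*i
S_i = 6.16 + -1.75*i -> [6.16, 4.41, 2.66, 0.91, -0.84]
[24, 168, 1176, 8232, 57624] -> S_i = 24*7^i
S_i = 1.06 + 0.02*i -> [1.06, 1.08, 1.1, 1.12, 1.14]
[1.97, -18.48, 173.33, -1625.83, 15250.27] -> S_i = 1.97*(-9.38)^i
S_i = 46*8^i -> [46, 368, 2944, 23552, 188416]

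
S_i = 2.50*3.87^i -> [2.5, 9.68, 37.44, 144.9, 560.77]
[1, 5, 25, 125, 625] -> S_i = 1*5^i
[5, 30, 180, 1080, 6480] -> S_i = 5*6^i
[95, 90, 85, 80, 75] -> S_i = 95 + -5*i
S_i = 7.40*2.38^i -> [7.4, 17.61, 41.92, 99.76, 237.43]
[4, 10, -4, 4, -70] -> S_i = Random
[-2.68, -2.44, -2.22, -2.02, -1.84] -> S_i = -2.68*0.91^i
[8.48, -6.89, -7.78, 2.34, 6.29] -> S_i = Random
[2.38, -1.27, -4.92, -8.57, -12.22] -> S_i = 2.38 + -3.65*i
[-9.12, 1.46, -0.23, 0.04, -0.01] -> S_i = -9.12*(-0.16)^i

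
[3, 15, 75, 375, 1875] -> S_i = 3*5^i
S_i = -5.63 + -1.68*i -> [-5.63, -7.31, -8.99, -10.67, -12.35]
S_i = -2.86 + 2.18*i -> [-2.86, -0.68, 1.5, 3.68, 5.86]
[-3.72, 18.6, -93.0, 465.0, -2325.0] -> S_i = -3.72*(-5.00)^i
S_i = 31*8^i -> [31, 248, 1984, 15872, 126976]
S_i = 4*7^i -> [4, 28, 196, 1372, 9604]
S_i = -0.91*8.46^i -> [-0.91, -7.7, -65.13, -551.0, -4661.47]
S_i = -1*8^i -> [-1, -8, -64, -512, -4096]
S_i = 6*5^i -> [6, 30, 150, 750, 3750]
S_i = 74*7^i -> [74, 518, 3626, 25382, 177674]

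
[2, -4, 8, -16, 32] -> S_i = 2*-2^i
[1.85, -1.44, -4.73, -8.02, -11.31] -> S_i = 1.85 + -3.29*i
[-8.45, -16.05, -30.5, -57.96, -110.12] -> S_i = -8.45*1.90^i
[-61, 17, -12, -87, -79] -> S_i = Random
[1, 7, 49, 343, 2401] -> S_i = 1*7^i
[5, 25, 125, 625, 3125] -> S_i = 5*5^i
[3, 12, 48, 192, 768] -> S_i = 3*4^i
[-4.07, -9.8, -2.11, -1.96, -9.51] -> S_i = Random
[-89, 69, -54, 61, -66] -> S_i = Random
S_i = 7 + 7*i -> [7, 14, 21, 28, 35]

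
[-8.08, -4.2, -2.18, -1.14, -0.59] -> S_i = -8.08*0.52^i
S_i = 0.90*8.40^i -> [0.9, 7.56, 63.5, 533.43, 4480.84]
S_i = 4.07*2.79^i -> [4.07, 11.36, 31.68, 88.39, 246.61]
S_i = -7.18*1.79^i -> [-7.18, -12.85, -23.01, -41.18, -73.71]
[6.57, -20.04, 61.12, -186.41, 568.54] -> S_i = 6.57*(-3.05)^i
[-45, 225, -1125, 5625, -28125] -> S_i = -45*-5^i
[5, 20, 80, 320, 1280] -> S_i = 5*4^i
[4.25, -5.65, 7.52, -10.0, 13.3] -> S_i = 4.25*(-1.33)^i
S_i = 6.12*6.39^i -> [6.12, 39.11, 249.89, 1596.81, 10203.63]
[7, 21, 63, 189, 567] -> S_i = 7*3^i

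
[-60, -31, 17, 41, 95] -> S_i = Random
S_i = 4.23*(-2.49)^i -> [4.23, -10.53, 26.23, -65.3, 162.61]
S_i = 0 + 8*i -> [0, 8, 16, 24, 32]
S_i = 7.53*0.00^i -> [7.53, 0.0, 0.0, 0.0, 0.0]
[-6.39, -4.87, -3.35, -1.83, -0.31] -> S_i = -6.39 + 1.52*i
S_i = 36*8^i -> [36, 288, 2304, 18432, 147456]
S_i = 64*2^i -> [64, 128, 256, 512, 1024]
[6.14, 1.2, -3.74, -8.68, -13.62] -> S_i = 6.14 + -4.94*i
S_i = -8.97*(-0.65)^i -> [-8.97, 5.83, -3.79, 2.46, -1.6]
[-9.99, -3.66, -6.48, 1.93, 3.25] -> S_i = Random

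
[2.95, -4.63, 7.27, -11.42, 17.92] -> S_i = 2.95*(-1.57)^i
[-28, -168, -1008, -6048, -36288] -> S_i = -28*6^i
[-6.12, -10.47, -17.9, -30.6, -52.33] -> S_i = -6.12*1.71^i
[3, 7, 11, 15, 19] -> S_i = 3 + 4*i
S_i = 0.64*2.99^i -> [0.64, 1.91, 5.72, 17.11, 51.15]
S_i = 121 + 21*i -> [121, 142, 163, 184, 205]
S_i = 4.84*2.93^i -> [4.84, 14.18, 41.55, 121.74, 356.71]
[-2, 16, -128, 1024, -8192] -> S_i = -2*-8^i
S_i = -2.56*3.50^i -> [-2.56, -8.96, -31.36, -109.76, -384.16]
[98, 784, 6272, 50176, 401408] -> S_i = 98*8^i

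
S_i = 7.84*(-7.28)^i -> [7.84, -57.08, 415.51, -3024.89, 22021.23]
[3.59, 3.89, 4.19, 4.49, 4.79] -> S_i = 3.59 + 0.30*i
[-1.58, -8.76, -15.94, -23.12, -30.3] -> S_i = -1.58 + -7.18*i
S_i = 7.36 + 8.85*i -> [7.36, 16.21, 25.06, 33.91, 42.76]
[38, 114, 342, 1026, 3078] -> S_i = 38*3^i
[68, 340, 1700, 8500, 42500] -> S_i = 68*5^i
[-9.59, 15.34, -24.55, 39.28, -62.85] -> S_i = -9.59*(-1.60)^i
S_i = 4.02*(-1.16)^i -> [4.02, -4.66, 5.41, -6.27, 7.28]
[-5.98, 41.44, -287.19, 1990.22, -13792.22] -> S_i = -5.98*(-6.93)^i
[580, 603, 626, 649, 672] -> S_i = 580 + 23*i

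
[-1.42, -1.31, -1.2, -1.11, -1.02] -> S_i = -1.42*0.92^i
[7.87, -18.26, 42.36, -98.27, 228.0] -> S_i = 7.87*(-2.32)^i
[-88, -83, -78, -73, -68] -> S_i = -88 + 5*i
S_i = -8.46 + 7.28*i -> [-8.46, -1.18, 6.1, 13.38, 20.66]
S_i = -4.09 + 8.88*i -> [-4.09, 4.79, 13.67, 22.55, 31.43]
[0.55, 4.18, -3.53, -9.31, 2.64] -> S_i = Random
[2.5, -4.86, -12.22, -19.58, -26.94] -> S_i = 2.50 + -7.36*i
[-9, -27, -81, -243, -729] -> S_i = -9*3^i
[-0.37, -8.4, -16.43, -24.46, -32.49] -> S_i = -0.37 + -8.03*i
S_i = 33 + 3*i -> [33, 36, 39, 42, 45]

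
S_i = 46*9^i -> [46, 414, 3726, 33534, 301806]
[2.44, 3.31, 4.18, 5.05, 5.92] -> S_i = 2.44 + 0.87*i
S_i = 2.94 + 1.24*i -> [2.94, 4.18, 5.42, 6.66, 7.9]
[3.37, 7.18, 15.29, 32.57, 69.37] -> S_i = 3.37*2.13^i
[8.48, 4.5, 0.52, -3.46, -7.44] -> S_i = 8.48 + -3.98*i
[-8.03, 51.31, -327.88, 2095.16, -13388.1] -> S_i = -8.03*(-6.39)^i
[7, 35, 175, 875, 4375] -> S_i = 7*5^i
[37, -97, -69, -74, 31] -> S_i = Random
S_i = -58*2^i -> [-58, -116, -232, -464, -928]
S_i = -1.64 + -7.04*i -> [-1.64, -8.68, -15.72, -22.76, -29.8]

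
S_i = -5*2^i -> [-5, -10, -20, -40, -80]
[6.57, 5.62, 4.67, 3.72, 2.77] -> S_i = 6.57 + -0.95*i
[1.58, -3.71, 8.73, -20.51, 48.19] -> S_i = 1.58*(-2.35)^i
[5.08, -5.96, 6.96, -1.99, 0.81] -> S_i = Random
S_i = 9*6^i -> [9, 54, 324, 1944, 11664]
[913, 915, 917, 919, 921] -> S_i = 913 + 2*i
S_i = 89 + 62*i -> [89, 151, 213, 275, 337]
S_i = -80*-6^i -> [-80, 480, -2880, 17280, -103680]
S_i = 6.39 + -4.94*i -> [6.39, 1.45, -3.49, -8.43, -13.37]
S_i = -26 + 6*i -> [-26, -20, -14, -8, -2]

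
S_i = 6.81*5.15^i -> [6.81, 35.07, 180.62, 930.18, 4790.45]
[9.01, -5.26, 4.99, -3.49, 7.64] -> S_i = Random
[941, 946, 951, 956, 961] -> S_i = 941 + 5*i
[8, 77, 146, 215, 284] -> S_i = 8 + 69*i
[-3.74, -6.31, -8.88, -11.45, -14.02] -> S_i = -3.74 + -2.57*i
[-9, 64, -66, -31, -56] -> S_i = Random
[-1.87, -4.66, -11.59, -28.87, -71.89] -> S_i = -1.87*2.49^i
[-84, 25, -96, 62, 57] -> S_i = Random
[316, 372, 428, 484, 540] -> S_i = 316 + 56*i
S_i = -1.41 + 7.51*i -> [-1.41, 6.1, 13.61, 21.12, 28.63]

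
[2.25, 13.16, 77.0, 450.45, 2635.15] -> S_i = 2.25*5.85^i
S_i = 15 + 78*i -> [15, 93, 171, 249, 327]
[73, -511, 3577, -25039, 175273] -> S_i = 73*-7^i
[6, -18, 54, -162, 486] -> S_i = 6*-3^i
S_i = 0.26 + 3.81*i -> [0.26, 4.07, 7.88, 11.69, 15.5]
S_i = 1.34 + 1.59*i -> [1.34, 2.93, 4.52, 6.11, 7.7]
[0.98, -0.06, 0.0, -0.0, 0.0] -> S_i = 0.98*(-0.06)^i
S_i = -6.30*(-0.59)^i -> [-6.3, 3.72, -2.19, 1.29, -0.76]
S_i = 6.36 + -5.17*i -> [6.36, 1.19, -3.98, -9.15, -14.32]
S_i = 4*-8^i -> [4, -32, 256, -2048, 16384]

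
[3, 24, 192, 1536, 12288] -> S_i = 3*8^i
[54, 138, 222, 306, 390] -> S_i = 54 + 84*i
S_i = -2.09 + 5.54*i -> [-2.09, 3.45, 8.99, 14.53, 20.07]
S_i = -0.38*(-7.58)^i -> [-0.38, 2.88, -21.83, 165.5, -1254.47]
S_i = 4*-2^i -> [4, -8, 16, -32, 64]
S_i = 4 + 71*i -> [4, 75, 146, 217, 288]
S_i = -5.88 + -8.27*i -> [-5.88, -14.15, -22.42, -30.69, -38.96]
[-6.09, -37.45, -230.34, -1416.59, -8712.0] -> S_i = -6.09*6.15^i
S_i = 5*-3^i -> [5, -15, 45, -135, 405]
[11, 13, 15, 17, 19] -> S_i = 11 + 2*i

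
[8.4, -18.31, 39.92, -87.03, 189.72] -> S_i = 8.40*(-2.18)^i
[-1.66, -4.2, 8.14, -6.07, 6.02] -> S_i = Random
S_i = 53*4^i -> [53, 212, 848, 3392, 13568]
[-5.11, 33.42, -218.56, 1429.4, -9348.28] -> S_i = -5.11*(-6.54)^i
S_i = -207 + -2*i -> [-207, -209, -211, -213, -215]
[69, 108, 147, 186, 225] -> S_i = 69 + 39*i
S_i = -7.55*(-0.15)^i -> [-7.55, 1.13, -0.17, 0.03, -0.0]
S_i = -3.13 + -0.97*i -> [-3.13, -4.1, -5.07, -6.04, -7.01]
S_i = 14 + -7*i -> [14, 7, 0, -7, -14]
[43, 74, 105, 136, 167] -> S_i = 43 + 31*i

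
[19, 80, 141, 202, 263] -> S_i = 19 + 61*i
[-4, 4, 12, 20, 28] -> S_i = -4 + 8*i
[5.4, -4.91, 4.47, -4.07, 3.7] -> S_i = 5.40*(-0.91)^i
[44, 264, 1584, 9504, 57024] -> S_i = 44*6^i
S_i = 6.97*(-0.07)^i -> [6.97, -0.49, 0.03, -0.0, 0.0]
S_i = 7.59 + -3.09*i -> [7.59, 4.5, 1.41, -1.68, -4.77]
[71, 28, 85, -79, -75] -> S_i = Random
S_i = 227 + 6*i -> [227, 233, 239, 245, 251]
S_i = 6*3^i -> [6, 18, 54, 162, 486]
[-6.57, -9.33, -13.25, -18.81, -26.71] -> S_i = -6.57*1.42^i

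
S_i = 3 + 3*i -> [3, 6, 9, 12, 15]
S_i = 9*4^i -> [9, 36, 144, 576, 2304]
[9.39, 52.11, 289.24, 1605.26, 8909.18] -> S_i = 9.39*5.55^i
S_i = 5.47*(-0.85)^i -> [5.47, -4.65, 3.95, -3.36, 2.86]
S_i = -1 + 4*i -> [-1, 3, 7, 11, 15]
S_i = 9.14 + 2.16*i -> [9.14, 11.3, 13.46, 15.62, 17.78]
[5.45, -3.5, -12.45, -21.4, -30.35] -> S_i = 5.45 + -8.95*i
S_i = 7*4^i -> [7, 28, 112, 448, 1792]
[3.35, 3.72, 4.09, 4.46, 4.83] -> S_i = 3.35 + 0.37*i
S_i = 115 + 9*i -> [115, 124, 133, 142, 151]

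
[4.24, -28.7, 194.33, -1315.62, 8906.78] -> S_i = 4.24*(-6.77)^i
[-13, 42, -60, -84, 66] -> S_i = Random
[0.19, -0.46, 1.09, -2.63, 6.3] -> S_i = 0.19*(-2.40)^i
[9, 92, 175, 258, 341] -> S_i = 9 + 83*i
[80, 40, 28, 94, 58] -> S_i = Random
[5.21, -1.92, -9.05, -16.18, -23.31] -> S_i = 5.21 + -7.13*i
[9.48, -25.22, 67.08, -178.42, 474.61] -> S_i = 9.48*(-2.66)^i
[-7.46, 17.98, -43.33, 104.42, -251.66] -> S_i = -7.46*(-2.41)^i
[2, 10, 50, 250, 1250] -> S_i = 2*5^i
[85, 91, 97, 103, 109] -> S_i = 85 + 6*i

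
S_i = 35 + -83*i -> [35, -48, -131, -214, -297]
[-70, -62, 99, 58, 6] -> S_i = Random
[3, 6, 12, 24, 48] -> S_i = 3*2^i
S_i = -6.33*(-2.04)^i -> [-6.33, 12.91, -26.34, 53.74, -109.63]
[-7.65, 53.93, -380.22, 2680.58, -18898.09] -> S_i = -7.65*(-7.05)^i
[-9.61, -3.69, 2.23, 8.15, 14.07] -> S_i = -9.61 + 5.92*i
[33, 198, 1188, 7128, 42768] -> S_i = 33*6^i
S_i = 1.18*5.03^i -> [1.18, 5.94, 29.86, 150.17, 755.36]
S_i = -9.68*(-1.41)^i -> [-9.68, 13.65, -19.24, 27.14, -38.26]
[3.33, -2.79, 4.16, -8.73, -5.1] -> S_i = Random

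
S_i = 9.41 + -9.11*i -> [9.41, 0.3, -8.81, -17.92, -27.03]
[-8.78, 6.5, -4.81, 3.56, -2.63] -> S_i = -8.78*(-0.74)^i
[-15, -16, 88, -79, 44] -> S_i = Random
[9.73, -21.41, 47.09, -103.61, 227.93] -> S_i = 9.73*(-2.20)^i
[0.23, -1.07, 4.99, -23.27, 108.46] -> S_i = 0.23*(-4.66)^i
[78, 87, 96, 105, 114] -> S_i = 78 + 9*i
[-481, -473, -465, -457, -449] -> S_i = -481 + 8*i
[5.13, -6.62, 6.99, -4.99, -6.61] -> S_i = Random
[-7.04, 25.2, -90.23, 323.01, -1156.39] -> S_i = -7.04*(-3.58)^i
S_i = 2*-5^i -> [2, -10, 50, -250, 1250]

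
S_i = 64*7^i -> [64, 448, 3136, 21952, 153664]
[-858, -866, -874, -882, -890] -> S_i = -858 + -8*i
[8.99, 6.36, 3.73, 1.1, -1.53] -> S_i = 8.99 + -2.63*i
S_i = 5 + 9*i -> [5, 14, 23, 32, 41]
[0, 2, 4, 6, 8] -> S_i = 0 + 2*i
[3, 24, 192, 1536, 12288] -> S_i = 3*8^i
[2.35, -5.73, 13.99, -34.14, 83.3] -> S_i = 2.35*(-2.44)^i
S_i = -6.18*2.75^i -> [-6.18, -16.99, -46.74, -128.52, -353.44]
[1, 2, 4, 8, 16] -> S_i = 1*2^i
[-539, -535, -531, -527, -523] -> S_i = -539 + 4*i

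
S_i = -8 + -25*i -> [-8, -33, -58, -83, -108]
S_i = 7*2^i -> [7, 14, 28, 56, 112]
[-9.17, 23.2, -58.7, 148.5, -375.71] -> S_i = -9.17*(-2.53)^i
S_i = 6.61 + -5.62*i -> [6.61, 0.99, -4.63, -10.25, -15.87]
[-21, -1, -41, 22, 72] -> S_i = Random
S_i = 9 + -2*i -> [9, 7, 5, 3, 1]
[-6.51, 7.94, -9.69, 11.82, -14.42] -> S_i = -6.51*(-1.22)^i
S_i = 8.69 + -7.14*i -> [8.69, 1.55, -5.59, -12.73, -19.87]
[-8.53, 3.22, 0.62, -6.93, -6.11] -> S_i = Random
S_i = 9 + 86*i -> [9, 95, 181, 267, 353]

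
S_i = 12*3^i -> [12, 36, 108, 324, 972]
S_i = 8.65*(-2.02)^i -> [8.65, -17.47, 35.3, -71.3, 144.02]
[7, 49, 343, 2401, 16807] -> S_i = 7*7^i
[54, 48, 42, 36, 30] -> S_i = 54 + -6*i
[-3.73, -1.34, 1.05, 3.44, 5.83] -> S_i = -3.73 + 2.39*i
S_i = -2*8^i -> [-2, -16, -128, -1024, -8192]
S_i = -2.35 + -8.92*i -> [-2.35, -11.27, -20.19, -29.11, -38.03]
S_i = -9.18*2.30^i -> [-9.18, -21.11, -48.56, -111.69, -256.89]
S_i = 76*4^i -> [76, 304, 1216, 4864, 19456]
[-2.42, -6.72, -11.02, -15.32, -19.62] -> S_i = -2.42 + -4.30*i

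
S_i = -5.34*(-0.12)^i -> [-5.34, 0.64, -0.08, 0.01, -0.0]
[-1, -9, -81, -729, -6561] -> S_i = -1*9^i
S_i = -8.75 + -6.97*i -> [-8.75, -15.72, -22.69, -29.66, -36.63]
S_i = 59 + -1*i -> [59, 58, 57, 56, 55]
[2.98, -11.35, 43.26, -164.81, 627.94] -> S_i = 2.98*(-3.81)^i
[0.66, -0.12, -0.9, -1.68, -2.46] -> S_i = 0.66 + -0.78*i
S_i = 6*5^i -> [6, 30, 150, 750, 3750]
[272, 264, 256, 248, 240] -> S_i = 272 + -8*i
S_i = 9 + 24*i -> [9, 33, 57, 81, 105]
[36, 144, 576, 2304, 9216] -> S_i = 36*4^i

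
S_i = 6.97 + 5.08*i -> [6.97, 12.05, 17.13, 22.21, 27.29]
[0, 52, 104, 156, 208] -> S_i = 0 + 52*i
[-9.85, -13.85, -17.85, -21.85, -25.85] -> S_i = -9.85 + -4.00*i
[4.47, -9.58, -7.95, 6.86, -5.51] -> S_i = Random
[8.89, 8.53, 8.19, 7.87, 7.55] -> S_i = 8.89*0.96^i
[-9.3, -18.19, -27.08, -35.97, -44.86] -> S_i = -9.30 + -8.89*i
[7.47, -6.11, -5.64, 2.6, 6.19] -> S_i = Random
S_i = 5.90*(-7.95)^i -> [5.9, -46.9, 372.89, -2964.51, 23567.88]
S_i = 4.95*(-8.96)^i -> [4.95, -44.35, 397.39, -3560.65, 31903.42]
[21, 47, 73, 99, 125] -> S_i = 21 + 26*i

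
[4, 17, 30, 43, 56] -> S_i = 4 + 13*i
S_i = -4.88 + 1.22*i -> [-4.88, -3.66, -2.44, -1.22, 0.0]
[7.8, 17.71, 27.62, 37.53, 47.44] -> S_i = 7.80 + 9.91*i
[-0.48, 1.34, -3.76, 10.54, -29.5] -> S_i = -0.48*(-2.80)^i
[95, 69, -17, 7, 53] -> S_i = Random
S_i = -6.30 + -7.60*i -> [-6.3, -13.9, -21.5, -29.1, -36.7]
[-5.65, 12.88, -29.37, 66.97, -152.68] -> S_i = -5.65*(-2.28)^i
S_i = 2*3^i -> [2, 6, 18, 54, 162]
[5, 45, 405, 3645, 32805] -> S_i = 5*9^i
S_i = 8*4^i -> [8, 32, 128, 512, 2048]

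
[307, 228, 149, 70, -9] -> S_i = 307 + -79*i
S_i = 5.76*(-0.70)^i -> [5.76, -4.03, 2.82, -1.98, 1.38]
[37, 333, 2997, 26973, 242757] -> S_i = 37*9^i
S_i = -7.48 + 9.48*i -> [-7.48, 2.0, 11.48, 20.96, 30.44]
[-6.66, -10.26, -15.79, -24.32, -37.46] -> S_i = -6.66*1.54^i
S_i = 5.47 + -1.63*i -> [5.47, 3.84, 2.21, 0.58, -1.05]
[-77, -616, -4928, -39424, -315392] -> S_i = -77*8^i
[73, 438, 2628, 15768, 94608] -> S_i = 73*6^i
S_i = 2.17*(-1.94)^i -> [2.17, -4.21, 8.17, -15.84, 30.74]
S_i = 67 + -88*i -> [67, -21, -109, -197, -285]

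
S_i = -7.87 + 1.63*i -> [-7.87, -6.24, -4.61, -2.98, -1.35]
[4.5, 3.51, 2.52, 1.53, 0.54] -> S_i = 4.50 + -0.99*i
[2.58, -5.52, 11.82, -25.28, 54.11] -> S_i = 2.58*(-2.14)^i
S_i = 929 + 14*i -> [929, 943, 957, 971, 985]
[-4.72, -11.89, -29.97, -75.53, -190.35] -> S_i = -4.72*2.52^i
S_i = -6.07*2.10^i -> [-6.07, -12.75, -26.77, -56.21, -118.05]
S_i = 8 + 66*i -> [8, 74, 140, 206, 272]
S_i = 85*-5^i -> [85, -425, 2125, -10625, 53125]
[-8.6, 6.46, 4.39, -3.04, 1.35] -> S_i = Random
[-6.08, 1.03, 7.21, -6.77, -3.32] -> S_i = Random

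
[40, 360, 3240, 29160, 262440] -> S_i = 40*9^i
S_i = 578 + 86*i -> [578, 664, 750, 836, 922]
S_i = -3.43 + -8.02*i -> [-3.43, -11.45, -19.47, -27.49, -35.51]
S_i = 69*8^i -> [69, 552, 4416, 35328, 282624]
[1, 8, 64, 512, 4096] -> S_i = 1*8^i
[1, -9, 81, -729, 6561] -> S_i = 1*-9^i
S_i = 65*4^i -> [65, 260, 1040, 4160, 16640]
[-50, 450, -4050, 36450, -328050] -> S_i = -50*-9^i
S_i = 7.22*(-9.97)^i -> [7.22, -71.98, 717.67, -7155.21, 71337.49]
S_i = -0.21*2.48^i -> [-0.21, -0.52, -1.29, -3.2, -7.94]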